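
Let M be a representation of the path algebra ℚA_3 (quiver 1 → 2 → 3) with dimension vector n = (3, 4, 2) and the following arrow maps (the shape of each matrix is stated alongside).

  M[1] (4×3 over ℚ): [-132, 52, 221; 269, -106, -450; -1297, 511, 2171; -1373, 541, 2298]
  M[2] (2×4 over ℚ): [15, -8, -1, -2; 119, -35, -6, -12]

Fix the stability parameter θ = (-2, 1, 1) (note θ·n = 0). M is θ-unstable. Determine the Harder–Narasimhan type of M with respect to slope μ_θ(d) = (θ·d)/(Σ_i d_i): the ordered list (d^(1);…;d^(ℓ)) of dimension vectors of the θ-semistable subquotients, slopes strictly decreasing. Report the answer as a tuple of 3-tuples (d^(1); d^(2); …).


Barcode: M ≅ I[1,2], I[1,3]^2, I[2,2]. HN layers by μ_θ (2 steps, strictly decreasing):
  μ^(1)=1; μ^(2)=-2

((0, 4, 2); (3, 0, 0))


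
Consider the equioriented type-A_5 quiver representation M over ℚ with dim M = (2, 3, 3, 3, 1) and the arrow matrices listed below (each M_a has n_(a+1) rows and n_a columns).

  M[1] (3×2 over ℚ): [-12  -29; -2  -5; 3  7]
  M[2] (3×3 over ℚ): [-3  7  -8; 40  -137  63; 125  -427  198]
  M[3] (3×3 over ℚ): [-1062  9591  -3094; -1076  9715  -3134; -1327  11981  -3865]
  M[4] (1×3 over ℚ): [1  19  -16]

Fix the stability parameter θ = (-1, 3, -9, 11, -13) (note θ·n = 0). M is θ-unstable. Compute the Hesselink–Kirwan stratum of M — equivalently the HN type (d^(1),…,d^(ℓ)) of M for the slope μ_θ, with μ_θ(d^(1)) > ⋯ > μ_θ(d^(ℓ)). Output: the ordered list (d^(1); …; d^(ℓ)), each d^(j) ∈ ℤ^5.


Via rank(M_{q-1}∘⋯∘M_p): M ≅ I[1,2], I[1,5], I[2,4], I[3,4].
μ_θ-semistable layers: μ^(1)=11; μ^(2)=3; μ^(3)=-1; μ^(4)=-7/3; μ^(5)=-3; μ^(6)=-9

((0, 0, 0, 2, 0); (0, 1, 0, 0, 0); (1, 0, 0, 1, 1); (1, 1, 1, 0, 0); (0, 1, 1, 0, 0); (0, 0, 1, 0, 0))


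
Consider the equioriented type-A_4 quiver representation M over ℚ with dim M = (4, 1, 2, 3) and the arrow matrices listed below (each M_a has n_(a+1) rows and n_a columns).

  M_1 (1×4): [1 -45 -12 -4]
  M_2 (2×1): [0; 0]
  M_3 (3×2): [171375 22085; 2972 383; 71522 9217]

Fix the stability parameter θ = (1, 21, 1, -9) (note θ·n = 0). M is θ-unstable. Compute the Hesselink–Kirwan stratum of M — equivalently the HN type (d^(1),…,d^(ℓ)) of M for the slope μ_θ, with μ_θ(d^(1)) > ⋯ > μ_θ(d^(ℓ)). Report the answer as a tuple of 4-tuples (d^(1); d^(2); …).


Interval decomposition of M: I[1,1]^3, I[1,2], I[3,4]^2, I[4,4].
HN type (ℓ=4): μ^(1)=21; μ^(2)=1; μ^(3)=-4; μ^(4)=-9

((0, 1, 0, 0); (4, 0, 0, 0); (0, 0, 2, 2); (0, 0, 0, 1))


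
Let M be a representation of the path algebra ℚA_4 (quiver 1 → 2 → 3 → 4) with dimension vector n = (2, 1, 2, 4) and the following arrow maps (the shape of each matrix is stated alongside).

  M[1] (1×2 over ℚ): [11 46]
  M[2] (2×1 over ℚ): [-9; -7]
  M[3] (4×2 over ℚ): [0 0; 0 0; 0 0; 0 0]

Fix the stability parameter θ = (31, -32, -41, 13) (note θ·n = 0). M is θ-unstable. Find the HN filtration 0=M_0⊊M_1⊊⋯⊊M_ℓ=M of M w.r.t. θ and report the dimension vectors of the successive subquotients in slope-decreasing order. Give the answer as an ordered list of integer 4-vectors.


Via rank(M_{q-1}∘⋯∘M_p): M ≅ I[1,1], I[1,3], I[3,3], I[4,4]^4.
μ_θ-semistable layers: μ^(1)=31; μ^(2)=13; μ^(3)=-14; μ^(4)=-41

((1, 0, 0, 0); (0, 0, 0, 4); (1, 1, 1, 0); (0, 0, 1, 0))


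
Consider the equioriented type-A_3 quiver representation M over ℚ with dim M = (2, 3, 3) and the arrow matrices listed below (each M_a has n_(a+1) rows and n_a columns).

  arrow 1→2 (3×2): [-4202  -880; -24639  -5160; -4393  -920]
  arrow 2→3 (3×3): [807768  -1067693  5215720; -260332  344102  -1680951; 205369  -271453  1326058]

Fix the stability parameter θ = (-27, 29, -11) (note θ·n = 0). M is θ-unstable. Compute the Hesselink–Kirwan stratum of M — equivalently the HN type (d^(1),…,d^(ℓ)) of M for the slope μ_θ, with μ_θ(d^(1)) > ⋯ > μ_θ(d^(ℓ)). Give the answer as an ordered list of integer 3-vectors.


Barcode: M ≅ I[1,1], I[1,3], I[2,3]^2. HN layers by μ_θ (2 steps, strictly decreasing):
  μ^(1)=9; μ^(2)=-27

((0, 3, 3); (2, 0, 0))


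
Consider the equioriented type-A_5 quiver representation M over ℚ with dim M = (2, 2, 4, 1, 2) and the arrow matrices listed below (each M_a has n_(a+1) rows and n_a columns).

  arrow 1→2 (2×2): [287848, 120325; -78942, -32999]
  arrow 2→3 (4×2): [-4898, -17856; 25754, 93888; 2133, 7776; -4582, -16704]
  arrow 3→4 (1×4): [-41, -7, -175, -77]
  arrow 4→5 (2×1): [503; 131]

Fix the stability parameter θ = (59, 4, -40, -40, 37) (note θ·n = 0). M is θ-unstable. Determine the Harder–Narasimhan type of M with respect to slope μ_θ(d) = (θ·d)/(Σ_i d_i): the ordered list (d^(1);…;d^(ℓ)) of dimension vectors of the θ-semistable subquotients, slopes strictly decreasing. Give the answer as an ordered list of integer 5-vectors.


Barcode: M ≅ I[1,2], I[1,5], I[3,3]^3, I[5,5]. HN layers by μ_θ (4 steps, strictly decreasing):
  μ^(1)=37; μ^(2)=63/2; μ^(3)=-17/4; μ^(4)=-40

((0, 0, 0, 0, 2); (1, 1, 0, 0, 0); (1, 1, 1, 1, 0); (0, 0, 3, 0, 0))


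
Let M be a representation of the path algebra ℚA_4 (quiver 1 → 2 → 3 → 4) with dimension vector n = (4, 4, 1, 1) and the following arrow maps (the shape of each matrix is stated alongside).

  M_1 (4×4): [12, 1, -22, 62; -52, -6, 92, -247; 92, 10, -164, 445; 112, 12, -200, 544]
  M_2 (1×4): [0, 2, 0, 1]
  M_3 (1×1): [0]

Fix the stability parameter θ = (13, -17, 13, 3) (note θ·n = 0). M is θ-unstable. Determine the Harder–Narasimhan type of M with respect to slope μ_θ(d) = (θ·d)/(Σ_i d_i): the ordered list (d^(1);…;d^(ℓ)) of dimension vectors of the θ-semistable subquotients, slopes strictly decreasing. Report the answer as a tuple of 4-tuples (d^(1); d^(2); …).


Via rank(M_{q-1}∘⋯∘M_p): M ≅ I[1,1]^2, I[1,2], I[1,3], I[2,2]^2, I[4,4].
μ_θ-semistable layers: μ^(1)=13; μ^(2)=3; μ^(3)=-2; μ^(4)=-17

((2, 0, 1, 0); (0, 0, 0, 1); (2, 2, 0, 0); (0, 2, 0, 0))


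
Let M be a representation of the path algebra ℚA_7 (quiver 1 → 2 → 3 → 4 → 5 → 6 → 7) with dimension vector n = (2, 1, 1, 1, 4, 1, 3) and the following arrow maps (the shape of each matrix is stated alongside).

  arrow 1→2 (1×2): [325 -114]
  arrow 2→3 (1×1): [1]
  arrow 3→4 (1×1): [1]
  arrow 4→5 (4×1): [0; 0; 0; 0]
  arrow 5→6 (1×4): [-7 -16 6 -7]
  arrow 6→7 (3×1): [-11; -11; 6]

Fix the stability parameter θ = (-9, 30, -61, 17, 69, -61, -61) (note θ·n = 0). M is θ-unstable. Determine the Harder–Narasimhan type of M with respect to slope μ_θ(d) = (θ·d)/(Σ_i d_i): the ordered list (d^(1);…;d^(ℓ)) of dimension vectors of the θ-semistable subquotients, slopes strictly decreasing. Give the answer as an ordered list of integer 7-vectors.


Via rank(M_{q-1}∘⋯∘M_p): M ≅ I[1,1], I[1,4], I[5,5]^3, I[5,7], I[7,7]^2.
μ_θ-semistable layers: μ^(1)=69; μ^(2)=17; μ^(3)=-9; μ^(4)=-40/3; μ^(5)=-53/3; μ^(6)=-61

((0, 0, 0, 0, 3, 0, 0); (0, 0, 0, 1, 0, 0, 0); (1, 0, 0, 0, 0, 0, 0); (1, 1, 1, 0, 0, 0, 0); (0, 0, 0, 0, 1, 1, 1); (0, 0, 0, 0, 0, 0, 2))


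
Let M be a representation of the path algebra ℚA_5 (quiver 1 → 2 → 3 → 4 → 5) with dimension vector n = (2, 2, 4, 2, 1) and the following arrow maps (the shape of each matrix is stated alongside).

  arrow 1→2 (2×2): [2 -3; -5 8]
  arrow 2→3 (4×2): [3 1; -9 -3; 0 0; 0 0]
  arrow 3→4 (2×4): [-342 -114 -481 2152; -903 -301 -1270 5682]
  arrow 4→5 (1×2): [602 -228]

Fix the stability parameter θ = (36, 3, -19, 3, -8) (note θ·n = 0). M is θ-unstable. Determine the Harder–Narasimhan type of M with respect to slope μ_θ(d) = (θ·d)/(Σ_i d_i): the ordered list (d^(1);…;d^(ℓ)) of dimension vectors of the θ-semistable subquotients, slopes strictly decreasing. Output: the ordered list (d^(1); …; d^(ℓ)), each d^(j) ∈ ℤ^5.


Interval decomposition of M: I[1,2], I[1,3], I[3,3], I[3,4], I[3,5].
HN type (ℓ=5): μ^(1)=39/2; μ^(2)=20/3; μ^(3)=3; μ^(4)=-5/2; μ^(5)=-19

((1, 1, 0, 0, 0); (1, 1, 1, 0, 0); (0, 0, 0, 1, 0); (0, 0, 0, 1, 1); (0, 0, 3, 0, 0))


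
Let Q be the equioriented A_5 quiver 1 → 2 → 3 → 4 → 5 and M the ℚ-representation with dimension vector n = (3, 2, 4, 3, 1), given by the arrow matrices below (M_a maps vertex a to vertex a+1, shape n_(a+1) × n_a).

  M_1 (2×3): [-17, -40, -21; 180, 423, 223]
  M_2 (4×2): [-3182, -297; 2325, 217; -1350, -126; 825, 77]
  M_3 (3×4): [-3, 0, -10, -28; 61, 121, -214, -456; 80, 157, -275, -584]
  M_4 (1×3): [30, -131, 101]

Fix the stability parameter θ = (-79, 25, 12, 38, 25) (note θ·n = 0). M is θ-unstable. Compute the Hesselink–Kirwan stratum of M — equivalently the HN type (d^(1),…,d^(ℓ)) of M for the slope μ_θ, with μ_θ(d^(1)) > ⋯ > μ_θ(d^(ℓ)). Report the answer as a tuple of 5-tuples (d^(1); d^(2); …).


Via rank(M_{q-1}∘⋯∘M_p): M ≅ I[1,1], I[1,4], I[1,5], I[3,3], I[3,4].
μ_θ-semistable layers: μ^(1)=38; μ^(2)=63/2; μ^(3)=37/2; μ^(4)=12; μ^(5)=-79

((0, 0, 0, 2, 0); (0, 0, 0, 1, 1); (0, 2, 2, 0, 0); (0, 0, 2, 0, 0); (3, 0, 0, 0, 0))


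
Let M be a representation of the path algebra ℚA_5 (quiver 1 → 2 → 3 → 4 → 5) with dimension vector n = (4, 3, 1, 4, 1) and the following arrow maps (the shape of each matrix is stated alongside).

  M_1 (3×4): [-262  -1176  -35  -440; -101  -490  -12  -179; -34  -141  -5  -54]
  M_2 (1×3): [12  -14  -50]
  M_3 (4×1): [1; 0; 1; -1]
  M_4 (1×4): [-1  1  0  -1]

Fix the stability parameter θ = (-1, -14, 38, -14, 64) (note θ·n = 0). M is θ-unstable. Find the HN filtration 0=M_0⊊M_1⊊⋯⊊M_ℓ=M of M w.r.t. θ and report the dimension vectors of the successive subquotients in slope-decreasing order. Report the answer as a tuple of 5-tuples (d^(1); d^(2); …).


Interval decomposition of M: I[1,1], I[1,2]^2, I[1,4], I[4,4]^2, I[4,5].
HN type (ℓ=5): μ^(1)=64; μ^(2)=12; μ^(3)=-1; μ^(4)=-15/2; μ^(5)=-14

((0, 0, 0, 0, 1); (0, 0, 1, 1, 0); (1, 0, 0, 0, 0); (3, 3, 0, 0, 0); (0, 0, 0, 3, 0))


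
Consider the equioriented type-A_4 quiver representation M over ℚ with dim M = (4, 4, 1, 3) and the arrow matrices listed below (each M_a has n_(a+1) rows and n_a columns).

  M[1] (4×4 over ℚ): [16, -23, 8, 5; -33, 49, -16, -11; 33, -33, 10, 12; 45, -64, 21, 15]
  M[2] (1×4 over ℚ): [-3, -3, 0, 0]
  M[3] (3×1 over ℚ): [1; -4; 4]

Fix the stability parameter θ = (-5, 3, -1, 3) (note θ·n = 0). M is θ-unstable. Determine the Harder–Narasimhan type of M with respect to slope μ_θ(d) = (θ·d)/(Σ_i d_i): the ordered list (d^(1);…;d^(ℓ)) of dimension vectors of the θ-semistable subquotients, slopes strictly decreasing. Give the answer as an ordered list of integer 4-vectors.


Via rank(M_{q-1}∘⋯∘M_p): M ≅ I[1,2]^3, I[1,4], I[4,4]^2.
μ_θ-semistable layers: μ^(1)=3; μ^(2)=1; μ^(3)=-5

((0, 3, 0, 3); (0, 1, 1, 0); (4, 0, 0, 0))


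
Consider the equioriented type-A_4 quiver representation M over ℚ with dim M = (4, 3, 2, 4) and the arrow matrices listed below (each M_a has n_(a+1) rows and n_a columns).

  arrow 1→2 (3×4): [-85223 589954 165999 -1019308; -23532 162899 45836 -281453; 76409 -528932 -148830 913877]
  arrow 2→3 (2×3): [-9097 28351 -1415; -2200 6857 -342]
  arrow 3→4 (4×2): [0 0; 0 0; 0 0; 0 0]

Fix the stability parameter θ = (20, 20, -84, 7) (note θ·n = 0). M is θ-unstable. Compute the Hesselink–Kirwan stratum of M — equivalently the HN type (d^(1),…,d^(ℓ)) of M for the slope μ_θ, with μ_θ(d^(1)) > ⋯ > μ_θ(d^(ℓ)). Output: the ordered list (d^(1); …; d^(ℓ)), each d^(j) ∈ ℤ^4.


Via rank(M_{q-1}∘⋯∘M_p): M ≅ I[1,1], I[1,2], I[1,3]^2, I[4,4]^4.
μ_θ-semistable layers: μ^(1)=20; μ^(2)=7; μ^(3)=-44/3

((2, 1, 0, 0); (0, 0, 0, 4); (2, 2, 2, 0))


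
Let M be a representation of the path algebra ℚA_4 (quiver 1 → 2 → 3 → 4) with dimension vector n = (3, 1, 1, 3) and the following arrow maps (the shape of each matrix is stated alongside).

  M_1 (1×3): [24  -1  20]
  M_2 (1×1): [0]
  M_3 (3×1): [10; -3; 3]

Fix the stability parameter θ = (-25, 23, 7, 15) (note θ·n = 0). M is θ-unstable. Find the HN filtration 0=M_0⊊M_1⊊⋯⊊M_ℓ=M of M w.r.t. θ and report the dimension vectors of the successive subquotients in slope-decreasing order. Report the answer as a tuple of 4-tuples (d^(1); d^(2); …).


Via rank(M_{q-1}∘⋯∘M_p): M ≅ I[1,1]^2, I[1,2], I[3,4], I[4,4]^2.
μ_θ-semistable layers: μ^(1)=23; μ^(2)=15; μ^(3)=7; μ^(4)=-25

((0, 1, 0, 0); (0, 0, 0, 3); (0, 0, 1, 0); (3, 0, 0, 0))


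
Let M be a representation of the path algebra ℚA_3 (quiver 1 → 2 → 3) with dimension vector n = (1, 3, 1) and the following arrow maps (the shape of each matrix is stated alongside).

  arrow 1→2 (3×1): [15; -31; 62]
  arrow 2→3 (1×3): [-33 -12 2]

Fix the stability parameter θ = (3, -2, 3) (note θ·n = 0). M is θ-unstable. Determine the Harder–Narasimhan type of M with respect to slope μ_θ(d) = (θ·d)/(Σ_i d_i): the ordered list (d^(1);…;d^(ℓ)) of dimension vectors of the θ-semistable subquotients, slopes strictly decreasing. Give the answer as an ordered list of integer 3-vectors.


Via rank(M_{q-1}∘⋯∘M_p): M ≅ I[1,3], I[2,2]^2.
μ_θ-semistable layers: μ^(1)=3; μ^(2)=1/2; μ^(3)=-2

((0, 0, 1); (1, 1, 0); (0, 2, 0))


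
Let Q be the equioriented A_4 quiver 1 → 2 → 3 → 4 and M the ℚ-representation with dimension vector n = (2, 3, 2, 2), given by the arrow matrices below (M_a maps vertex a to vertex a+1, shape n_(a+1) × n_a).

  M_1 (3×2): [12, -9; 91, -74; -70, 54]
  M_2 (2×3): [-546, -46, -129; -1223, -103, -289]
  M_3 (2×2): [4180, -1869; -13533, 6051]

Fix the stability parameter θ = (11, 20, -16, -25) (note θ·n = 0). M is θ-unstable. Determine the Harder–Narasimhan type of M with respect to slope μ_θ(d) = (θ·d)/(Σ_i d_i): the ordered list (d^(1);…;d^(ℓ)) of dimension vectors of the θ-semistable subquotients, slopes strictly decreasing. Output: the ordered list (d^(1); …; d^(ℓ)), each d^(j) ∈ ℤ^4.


Via rank(M_{q-1}∘⋯∘M_p): M ≅ I[1,4]^2, I[2,2].
μ_θ-semistable layers: μ^(1)=20; μ^(2)=-5/2

((0, 1, 0, 0); (2, 2, 2, 2))


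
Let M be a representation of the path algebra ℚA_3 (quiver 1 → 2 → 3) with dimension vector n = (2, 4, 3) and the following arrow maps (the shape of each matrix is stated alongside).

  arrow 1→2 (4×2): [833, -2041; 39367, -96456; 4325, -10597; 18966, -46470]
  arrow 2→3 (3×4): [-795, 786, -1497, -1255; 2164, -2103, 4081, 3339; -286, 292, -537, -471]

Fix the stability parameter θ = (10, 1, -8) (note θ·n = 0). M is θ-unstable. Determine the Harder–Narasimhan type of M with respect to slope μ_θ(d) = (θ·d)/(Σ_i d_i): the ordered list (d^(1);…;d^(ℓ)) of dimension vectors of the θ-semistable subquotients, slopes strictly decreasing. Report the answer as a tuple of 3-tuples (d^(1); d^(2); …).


Barcode: M ≅ I[1,3]^2, I[2,2], I[2,3]. HN layers by μ_θ (2 steps, strictly decreasing):
  μ^(1)=1; μ^(2)=-7/2

((2, 3, 2); (0, 1, 1))


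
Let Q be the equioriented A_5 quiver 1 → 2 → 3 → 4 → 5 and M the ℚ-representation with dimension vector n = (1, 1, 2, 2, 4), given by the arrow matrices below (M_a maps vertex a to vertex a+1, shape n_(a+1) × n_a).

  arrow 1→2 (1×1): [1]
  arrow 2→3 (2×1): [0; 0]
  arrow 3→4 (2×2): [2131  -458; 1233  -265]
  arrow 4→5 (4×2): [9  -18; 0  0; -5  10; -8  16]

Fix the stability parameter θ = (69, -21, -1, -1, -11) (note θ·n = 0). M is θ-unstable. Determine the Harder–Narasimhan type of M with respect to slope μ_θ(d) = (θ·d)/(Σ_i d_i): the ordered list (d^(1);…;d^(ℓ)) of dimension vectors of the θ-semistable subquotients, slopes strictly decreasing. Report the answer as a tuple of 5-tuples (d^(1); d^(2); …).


Interval decomposition of M: I[1,2], I[3,4], I[3,5], I[5,5]^3.
HN type (ℓ=4): μ^(1)=24; μ^(2)=-1; μ^(3)=-13/3; μ^(4)=-11

((1, 1, 0, 0, 0); (0, 0, 1, 1, 0); (0, 0, 1, 1, 1); (0, 0, 0, 0, 3))


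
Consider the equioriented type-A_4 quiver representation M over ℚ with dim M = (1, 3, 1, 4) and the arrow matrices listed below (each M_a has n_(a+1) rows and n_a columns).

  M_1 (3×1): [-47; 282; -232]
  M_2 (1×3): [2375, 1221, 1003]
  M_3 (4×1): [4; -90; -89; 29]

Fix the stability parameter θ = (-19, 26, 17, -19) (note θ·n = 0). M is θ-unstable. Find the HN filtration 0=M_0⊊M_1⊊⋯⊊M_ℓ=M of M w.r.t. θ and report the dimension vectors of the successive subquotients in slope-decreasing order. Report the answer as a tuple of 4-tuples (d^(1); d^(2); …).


Barcode: M ≅ I[1,4], I[2,2]^2, I[4,4]^3. HN layers by μ_θ (3 steps, strictly decreasing):
  μ^(1)=26; μ^(2)=8; μ^(3)=-19

((0, 2, 0, 0); (0, 1, 1, 1); (1, 0, 0, 3))


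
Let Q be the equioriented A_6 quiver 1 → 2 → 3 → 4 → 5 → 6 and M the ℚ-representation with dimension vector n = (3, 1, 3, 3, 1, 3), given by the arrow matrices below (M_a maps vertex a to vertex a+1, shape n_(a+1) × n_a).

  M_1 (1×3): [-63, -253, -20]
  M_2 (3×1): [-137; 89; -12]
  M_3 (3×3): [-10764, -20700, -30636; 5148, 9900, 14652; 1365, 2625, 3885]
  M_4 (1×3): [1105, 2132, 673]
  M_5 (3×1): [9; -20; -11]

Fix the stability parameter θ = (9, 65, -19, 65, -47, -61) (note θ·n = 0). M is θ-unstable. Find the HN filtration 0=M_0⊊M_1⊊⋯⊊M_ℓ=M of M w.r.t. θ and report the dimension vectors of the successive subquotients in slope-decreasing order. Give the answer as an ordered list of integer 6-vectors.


Interval decomposition of M: I[1,1]^2, I[1,3], I[3,3], I[3,6], I[4,4]^2, I[6,6]^2.
HN type (ℓ=6): μ^(1)=65; μ^(2)=23; μ^(3)=9; μ^(4)=-43/3; μ^(5)=-19; μ^(6)=-61

((0, 0, 0, 2, 0, 0); (0, 1, 1, 0, 0, 0); (3, 0, 0, 0, 0, 0); (0, 0, 0, 1, 1, 1); (0, 0, 2, 0, 0, 0); (0, 0, 0, 0, 0, 2))


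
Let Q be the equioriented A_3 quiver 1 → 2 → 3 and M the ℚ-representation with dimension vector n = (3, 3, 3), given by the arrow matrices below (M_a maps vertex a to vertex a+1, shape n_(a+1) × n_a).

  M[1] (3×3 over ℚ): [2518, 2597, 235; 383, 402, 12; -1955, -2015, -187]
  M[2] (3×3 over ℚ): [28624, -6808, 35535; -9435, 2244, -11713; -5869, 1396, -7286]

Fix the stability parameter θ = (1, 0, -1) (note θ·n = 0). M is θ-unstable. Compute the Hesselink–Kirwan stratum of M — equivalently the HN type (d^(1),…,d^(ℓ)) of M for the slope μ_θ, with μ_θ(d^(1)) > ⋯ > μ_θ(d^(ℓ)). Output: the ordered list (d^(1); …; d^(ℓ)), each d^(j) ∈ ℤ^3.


Interval decomposition of M: I[1,1], I[1,3]^2, I[2,2], I[3,3].
HN type (ℓ=3): μ^(1)=1; μ^(2)=0; μ^(3)=-1

((1, 0, 0); (2, 3, 2); (0, 0, 1))


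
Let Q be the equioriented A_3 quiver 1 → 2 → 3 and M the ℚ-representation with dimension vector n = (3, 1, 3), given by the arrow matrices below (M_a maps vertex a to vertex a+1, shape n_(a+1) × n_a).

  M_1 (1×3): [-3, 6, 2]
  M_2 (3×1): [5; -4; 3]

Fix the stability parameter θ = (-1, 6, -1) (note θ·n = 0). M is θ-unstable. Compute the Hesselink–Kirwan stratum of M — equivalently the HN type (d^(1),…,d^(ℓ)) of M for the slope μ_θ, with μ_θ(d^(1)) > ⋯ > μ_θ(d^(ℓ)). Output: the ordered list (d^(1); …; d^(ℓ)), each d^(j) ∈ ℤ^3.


Barcode: M ≅ I[1,1]^2, I[1,3], I[3,3]^2. HN layers by μ_θ (2 steps, strictly decreasing):
  μ^(1)=5/2; μ^(2)=-1

((0, 1, 1); (3, 0, 2))


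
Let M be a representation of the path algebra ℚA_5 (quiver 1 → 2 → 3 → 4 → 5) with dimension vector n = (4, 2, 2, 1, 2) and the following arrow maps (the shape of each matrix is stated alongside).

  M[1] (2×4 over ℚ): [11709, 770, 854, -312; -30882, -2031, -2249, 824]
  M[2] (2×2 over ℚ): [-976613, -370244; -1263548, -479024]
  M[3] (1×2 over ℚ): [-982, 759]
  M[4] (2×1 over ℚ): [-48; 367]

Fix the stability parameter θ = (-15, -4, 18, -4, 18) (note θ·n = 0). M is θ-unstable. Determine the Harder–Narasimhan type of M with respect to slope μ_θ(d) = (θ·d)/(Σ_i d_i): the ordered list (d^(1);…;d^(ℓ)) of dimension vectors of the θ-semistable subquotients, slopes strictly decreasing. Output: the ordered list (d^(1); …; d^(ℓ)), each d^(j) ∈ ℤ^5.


Barcode: M ≅ I[1,1]^2, I[1,2], I[1,5], I[3,3], I[5,5]. HN layers by μ_θ (4 steps, strictly decreasing):
  μ^(1)=18; μ^(2)=7; μ^(3)=-4; μ^(4)=-15

((0, 0, 1, 0, 2); (0, 0, 1, 1, 0); (0, 2, 0, 0, 0); (4, 0, 0, 0, 0))


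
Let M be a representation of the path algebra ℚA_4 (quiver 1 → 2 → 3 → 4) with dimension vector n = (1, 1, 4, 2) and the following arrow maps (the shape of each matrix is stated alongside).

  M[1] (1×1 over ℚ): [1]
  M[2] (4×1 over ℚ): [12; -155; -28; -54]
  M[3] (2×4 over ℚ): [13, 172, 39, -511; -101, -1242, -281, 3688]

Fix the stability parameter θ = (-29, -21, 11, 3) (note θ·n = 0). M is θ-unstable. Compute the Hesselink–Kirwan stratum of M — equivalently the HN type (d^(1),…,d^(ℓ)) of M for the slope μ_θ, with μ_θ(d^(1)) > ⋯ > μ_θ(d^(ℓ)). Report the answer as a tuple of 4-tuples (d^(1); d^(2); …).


Interval decomposition of M: I[1,4], I[3,3]^2, I[3,4].
HN type (ℓ=4): μ^(1)=11; μ^(2)=7; μ^(3)=-21; μ^(4)=-29

((0, 0, 2, 0); (0, 0, 2, 2); (0, 1, 0, 0); (1, 0, 0, 0))


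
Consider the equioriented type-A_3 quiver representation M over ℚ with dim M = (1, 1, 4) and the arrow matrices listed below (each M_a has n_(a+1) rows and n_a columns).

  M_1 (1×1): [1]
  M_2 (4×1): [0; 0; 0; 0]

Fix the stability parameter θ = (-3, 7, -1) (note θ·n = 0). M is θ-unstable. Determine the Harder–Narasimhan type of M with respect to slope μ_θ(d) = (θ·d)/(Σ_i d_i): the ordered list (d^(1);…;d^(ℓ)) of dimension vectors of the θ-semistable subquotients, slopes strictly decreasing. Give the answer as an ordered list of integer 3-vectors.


Interval decomposition of M: I[1,2], I[3,3]^4.
HN type (ℓ=3): μ^(1)=7; μ^(2)=-1; μ^(3)=-3

((0, 1, 0); (0, 0, 4); (1, 0, 0))


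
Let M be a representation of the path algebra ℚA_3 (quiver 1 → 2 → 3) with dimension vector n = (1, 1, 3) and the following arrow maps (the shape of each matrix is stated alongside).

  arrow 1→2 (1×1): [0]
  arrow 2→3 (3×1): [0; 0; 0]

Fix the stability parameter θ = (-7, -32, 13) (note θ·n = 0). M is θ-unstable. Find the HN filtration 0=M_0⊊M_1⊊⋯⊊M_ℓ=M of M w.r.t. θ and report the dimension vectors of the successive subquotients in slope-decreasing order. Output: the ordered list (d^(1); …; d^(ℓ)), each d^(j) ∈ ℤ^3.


Via rank(M_{q-1}∘⋯∘M_p): M ≅ I[1,1], I[2,2], I[3,3]^3.
μ_θ-semistable layers: μ^(1)=13; μ^(2)=-7; μ^(3)=-32

((0, 0, 3); (1, 0, 0); (0, 1, 0))


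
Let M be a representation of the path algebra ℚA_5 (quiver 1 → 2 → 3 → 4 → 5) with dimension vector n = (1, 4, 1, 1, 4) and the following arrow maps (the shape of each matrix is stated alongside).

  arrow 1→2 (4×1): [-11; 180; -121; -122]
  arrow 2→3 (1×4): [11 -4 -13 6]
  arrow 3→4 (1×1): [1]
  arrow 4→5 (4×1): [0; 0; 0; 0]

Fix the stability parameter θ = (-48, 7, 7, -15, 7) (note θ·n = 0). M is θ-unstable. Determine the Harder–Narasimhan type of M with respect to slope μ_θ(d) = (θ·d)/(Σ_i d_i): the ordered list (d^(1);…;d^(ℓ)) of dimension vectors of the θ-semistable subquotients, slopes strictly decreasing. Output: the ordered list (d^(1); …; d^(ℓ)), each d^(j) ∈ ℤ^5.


Barcode: M ≅ I[1,2], I[2,2]^2, I[2,4], I[5,5]^4. HN layers by μ_θ (3 steps, strictly decreasing):
  μ^(1)=7; μ^(2)=-1/3; μ^(3)=-48

((0, 3, 0, 0, 4); (0, 1, 1, 1, 0); (1, 0, 0, 0, 0))


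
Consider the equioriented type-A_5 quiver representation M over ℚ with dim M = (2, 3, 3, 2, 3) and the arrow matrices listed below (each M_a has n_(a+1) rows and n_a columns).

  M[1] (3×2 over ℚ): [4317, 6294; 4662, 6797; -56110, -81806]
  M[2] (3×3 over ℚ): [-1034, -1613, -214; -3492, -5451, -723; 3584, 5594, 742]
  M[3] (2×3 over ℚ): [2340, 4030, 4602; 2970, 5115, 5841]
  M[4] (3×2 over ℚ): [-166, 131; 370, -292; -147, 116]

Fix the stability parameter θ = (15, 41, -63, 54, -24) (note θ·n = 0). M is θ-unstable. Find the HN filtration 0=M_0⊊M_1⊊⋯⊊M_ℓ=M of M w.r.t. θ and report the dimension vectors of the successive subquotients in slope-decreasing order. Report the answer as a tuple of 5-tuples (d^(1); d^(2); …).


Via rank(M_{q-1}∘⋯∘M_p): M ≅ I[1,2], I[1,5], I[2,3], I[3,3], I[4,5], I[5,5].
μ_θ-semistable layers: μ^(1)=41; μ^(2)=15; μ^(3)=-7/3; μ^(4)=-11; μ^(5)=-24; μ^(6)=-63

((0, 1, 0, 0, 0); (1, 0, 0, 2, 2); (1, 1, 1, 0, 0); (0, 1, 1, 0, 0); (0, 0, 0, 0, 1); (0, 0, 1, 0, 0))


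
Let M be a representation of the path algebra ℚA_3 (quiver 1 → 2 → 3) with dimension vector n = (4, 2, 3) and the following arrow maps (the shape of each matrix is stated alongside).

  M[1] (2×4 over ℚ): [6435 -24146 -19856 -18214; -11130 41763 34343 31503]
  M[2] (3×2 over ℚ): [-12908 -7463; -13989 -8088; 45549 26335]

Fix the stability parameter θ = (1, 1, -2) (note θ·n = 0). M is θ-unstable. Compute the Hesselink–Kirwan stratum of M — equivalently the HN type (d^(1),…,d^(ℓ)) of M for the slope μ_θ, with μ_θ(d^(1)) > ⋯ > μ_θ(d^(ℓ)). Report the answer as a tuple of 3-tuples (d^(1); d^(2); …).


Barcode: M ≅ I[1,1]^2, I[1,3]^2, I[3,3]. HN layers by μ_θ (3 steps, strictly decreasing):
  μ^(1)=1; μ^(2)=0; μ^(3)=-2

((2, 0, 0); (2, 2, 2); (0, 0, 1))


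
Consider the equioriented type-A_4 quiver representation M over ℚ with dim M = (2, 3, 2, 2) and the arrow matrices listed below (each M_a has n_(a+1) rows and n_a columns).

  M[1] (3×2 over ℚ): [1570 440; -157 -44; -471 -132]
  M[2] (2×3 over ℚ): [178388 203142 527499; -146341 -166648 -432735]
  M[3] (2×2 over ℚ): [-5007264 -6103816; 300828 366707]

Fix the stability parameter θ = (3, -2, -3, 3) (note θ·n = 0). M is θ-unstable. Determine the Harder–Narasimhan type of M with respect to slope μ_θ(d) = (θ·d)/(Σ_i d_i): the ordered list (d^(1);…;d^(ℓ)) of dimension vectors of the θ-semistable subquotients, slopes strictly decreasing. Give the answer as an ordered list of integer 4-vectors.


Barcode: M ≅ I[1,1], I[1,4], I[2,2], I[2,3], I[4,4]. HN layers by μ_θ (4 steps, strictly decreasing):
  μ^(1)=3; μ^(2)=-2/3; μ^(3)=-2; μ^(4)=-5/2

((1, 0, 0, 2); (1, 1, 1, 0); (0, 1, 0, 0); (0, 1, 1, 0))


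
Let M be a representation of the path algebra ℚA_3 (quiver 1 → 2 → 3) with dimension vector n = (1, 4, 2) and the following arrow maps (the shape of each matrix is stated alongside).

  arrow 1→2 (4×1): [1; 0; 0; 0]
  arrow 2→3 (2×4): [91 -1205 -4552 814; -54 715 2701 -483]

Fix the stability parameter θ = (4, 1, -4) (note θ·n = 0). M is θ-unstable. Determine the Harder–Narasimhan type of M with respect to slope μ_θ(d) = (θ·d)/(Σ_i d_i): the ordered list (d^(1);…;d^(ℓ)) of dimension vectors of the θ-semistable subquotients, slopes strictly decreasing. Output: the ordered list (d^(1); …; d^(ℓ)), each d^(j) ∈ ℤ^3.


Interval decomposition of M: I[1,3], I[2,2]^2, I[2,3].
HN type (ℓ=3): μ^(1)=1; μ^(2)=1/3; μ^(3)=-3/2

((0, 2, 0); (1, 1, 1); (0, 1, 1))


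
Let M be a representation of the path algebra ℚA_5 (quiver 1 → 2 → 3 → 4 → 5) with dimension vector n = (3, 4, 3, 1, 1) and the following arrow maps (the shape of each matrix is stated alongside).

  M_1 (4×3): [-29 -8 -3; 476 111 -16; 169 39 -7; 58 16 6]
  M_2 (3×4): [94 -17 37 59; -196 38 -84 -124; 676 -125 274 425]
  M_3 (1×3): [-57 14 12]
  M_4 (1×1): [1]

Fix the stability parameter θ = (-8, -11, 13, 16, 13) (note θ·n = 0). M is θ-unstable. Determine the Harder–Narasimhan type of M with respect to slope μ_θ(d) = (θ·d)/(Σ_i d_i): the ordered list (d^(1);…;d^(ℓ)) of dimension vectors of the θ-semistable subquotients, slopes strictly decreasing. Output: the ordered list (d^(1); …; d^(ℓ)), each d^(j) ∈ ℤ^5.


Interval decomposition of M: I[1,2], I[1,3], I[1,5], I[2,3].
HN type (ℓ=4): μ^(1)=29/2; μ^(2)=13; μ^(3)=-19/2; μ^(4)=-11

((0, 0, 0, 1, 1); (0, 0, 3, 0, 0); (3, 3, 0, 0, 0); (0, 1, 0, 0, 0))


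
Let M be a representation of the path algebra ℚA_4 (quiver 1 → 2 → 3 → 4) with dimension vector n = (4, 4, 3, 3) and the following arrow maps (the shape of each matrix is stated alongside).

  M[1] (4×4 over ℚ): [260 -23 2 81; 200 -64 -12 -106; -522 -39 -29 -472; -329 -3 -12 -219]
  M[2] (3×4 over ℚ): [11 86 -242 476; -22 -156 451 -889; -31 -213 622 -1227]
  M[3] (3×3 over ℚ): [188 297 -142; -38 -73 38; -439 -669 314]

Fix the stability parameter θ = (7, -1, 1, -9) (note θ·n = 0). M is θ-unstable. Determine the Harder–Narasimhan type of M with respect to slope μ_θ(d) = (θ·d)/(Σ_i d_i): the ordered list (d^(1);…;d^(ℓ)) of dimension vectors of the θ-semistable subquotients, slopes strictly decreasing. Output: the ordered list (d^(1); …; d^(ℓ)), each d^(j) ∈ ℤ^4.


Barcode: M ≅ I[1,2], I[1,3], I[1,4]^2, I[4,4]. HN layers by μ_θ (4 steps, strictly decreasing):
  μ^(1)=3; μ^(2)=7/3; μ^(3)=-1/2; μ^(4)=-9

((1, 1, 0, 0); (1, 1, 1, 0); (2, 2, 2, 2); (0, 0, 0, 1))


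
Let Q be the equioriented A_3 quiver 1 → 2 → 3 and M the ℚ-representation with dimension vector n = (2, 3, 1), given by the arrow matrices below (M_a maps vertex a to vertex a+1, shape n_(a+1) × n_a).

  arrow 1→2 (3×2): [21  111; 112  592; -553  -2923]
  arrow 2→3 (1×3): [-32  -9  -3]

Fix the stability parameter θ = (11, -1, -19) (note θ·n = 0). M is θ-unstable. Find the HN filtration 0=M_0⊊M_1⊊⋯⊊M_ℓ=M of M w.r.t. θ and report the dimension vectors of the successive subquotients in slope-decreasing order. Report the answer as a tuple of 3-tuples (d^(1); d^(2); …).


Via rank(M_{q-1}∘⋯∘M_p): M ≅ I[1,1], I[1,3], I[2,2]^2.
μ_θ-semistable layers: μ^(1)=11; μ^(2)=-1; μ^(3)=-3

((1, 0, 0); (0, 2, 0); (1, 1, 1))


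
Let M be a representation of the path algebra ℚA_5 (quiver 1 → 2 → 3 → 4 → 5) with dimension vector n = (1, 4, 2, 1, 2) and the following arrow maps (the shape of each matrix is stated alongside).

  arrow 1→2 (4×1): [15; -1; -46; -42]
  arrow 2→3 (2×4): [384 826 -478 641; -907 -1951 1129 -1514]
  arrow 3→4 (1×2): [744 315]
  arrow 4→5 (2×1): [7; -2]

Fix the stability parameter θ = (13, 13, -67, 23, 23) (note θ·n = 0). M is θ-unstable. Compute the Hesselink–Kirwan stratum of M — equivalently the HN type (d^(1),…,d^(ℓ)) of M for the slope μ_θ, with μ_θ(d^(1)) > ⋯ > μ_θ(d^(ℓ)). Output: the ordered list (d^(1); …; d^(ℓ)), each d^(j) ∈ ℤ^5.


Interval decomposition of M: I[1,2], I[2,2], I[2,3], I[2,5], I[5,5].
HN type (ℓ=3): μ^(1)=23; μ^(2)=13; μ^(3)=-27

((0, 0, 0, 1, 2); (1, 2, 0, 0, 0); (0, 2, 2, 0, 0))


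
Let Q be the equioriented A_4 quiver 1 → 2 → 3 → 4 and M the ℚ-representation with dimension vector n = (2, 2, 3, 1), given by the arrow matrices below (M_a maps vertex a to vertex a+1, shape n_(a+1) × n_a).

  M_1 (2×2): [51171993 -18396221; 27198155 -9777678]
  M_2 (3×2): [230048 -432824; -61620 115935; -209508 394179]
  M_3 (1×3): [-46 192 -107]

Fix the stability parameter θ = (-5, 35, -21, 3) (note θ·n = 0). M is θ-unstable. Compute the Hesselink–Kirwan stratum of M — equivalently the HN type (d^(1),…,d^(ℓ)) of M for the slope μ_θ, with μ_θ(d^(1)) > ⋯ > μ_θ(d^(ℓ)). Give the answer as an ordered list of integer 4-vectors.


Barcode: M ≅ I[1,2], I[1,4], I[3,3]^2. HN layers by μ_θ (4 steps, strictly decreasing):
  μ^(1)=35; μ^(2)=17/3; μ^(3)=-5; μ^(4)=-21

((0, 1, 0, 0); (0, 1, 1, 1); (2, 0, 0, 0); (0, 0, 2, 0))


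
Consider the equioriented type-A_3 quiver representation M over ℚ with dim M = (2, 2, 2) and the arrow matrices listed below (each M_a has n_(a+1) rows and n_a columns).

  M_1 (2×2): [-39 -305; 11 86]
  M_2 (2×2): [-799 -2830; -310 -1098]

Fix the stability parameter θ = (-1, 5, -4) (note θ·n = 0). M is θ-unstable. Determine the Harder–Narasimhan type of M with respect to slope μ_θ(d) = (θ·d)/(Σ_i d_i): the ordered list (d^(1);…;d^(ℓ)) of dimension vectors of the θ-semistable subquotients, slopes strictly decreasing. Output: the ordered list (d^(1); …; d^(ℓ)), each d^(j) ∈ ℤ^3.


Barcode: M ≅ I[1,3]^2. HN layers by μ_θ (2 steps, strictly decreasing):
  μ^(1)=1/2; μ^(2)=-1

((0, 2, 2); (2, 0, 0))


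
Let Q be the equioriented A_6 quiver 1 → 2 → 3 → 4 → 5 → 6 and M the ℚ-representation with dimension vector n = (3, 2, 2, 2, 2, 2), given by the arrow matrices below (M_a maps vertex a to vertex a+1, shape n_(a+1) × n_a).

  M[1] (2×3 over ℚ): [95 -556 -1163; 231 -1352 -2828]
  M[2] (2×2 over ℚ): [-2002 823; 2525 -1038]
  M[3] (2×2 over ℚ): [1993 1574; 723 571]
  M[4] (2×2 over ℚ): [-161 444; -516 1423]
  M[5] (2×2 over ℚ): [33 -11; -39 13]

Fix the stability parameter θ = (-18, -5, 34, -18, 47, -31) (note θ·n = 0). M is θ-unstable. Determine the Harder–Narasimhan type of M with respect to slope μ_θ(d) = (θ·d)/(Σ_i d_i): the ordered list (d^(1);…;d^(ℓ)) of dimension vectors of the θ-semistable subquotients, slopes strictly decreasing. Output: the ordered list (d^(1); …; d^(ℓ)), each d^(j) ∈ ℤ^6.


Interval decomposition of M: I[1,1], I[1,5], I[1,6], I[6,6].
HN type (ℓ=5): μ^(1)=47; μ^(2)=8; μ^(3)=-5; μ^(4)=-18; μ^(5)=-31

((0, 0, 0, 0, 1, 0); (0, 0, 2, 2, 1, 1); (0, 2, 0, 0, 0, 0); (3, 0, 0, 0, 0, 0); (0, 0, 0, 0, 0, 1))


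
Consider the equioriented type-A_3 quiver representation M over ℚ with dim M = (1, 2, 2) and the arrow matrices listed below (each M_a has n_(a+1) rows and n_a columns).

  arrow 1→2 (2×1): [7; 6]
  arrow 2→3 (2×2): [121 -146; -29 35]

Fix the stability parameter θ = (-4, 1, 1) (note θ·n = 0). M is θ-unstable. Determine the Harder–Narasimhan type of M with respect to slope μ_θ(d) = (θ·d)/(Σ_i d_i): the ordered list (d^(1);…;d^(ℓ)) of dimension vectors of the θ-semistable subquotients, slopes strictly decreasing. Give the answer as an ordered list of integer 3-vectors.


Barcode: M ≅ I[1,3], I[2,3]. HN layers by μ_θ (2 steps, strictly decreasing):
  μ^(1)=1; μ^(2)=-4

((0, 2, 2); (1, 0, 0))


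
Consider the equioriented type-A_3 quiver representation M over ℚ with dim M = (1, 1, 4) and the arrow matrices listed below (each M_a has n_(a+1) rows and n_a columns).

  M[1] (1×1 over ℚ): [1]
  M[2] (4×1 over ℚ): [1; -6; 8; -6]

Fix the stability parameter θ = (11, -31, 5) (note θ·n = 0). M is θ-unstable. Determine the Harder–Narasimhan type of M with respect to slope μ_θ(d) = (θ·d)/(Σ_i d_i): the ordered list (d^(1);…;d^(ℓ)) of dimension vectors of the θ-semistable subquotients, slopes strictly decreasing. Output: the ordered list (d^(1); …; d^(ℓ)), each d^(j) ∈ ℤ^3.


Interval decomposition of M: I[1,3], I[3,3]^3.
HN type (ℓ=2): μ^(1)=5; μ^(2)=-10

((0, 0, 4); (1, 1, 0))


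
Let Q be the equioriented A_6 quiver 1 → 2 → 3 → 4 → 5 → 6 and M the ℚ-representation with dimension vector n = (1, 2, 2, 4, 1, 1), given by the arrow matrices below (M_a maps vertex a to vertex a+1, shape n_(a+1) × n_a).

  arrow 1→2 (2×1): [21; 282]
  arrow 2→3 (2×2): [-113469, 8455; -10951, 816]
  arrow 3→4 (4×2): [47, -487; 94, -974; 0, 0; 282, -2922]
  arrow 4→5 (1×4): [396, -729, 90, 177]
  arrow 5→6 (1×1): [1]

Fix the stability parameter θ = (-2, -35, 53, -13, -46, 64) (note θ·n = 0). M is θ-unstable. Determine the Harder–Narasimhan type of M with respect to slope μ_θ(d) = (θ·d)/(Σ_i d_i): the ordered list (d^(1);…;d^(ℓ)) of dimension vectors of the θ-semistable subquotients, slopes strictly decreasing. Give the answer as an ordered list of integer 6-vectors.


Via rank(M_{q-1}∘⋯∘M_p): M ≅ I[1,3], I[2,4], I[4,4]^2, I[4,6].
μ_θ-semistable layers: μ^(1)=64; μ^(2)=53; μ^(3)=20; μ^(4)=-13; μ^(5)=-37/2; μ^(6)=-59/2; μ^(7)=-35

((0, 0, 0, 0, 0, 1); (0, 0, 1, 0, 0, 0); (0, 0, 1, 1, 0, 0); (0, 0, 0, 2, 0, 0); (1, 1, 0, 0, 0, 0); (0, 0, 0, 1, 1, 0); (0, 1, 0, 0, 0, 0))


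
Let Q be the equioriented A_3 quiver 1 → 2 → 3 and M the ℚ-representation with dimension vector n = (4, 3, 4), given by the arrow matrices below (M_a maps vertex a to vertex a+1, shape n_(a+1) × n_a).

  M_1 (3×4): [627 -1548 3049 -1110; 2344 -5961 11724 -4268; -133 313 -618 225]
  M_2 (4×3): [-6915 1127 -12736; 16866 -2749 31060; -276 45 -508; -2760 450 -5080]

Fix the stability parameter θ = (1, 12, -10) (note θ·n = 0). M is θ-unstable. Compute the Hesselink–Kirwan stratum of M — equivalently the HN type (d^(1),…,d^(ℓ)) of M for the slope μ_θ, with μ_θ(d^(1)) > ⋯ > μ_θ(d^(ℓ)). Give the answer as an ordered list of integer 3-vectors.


Interval decomposition of M: I[1,1], I[1,2], I[1,3]^2, I[3,3]^2.
HN type (ℓ=3): μ^(1)=12; μ^(2)=1; μ^(3)=-10

((0, 1, 0); (4, 2, 2); (0, 0, 2))


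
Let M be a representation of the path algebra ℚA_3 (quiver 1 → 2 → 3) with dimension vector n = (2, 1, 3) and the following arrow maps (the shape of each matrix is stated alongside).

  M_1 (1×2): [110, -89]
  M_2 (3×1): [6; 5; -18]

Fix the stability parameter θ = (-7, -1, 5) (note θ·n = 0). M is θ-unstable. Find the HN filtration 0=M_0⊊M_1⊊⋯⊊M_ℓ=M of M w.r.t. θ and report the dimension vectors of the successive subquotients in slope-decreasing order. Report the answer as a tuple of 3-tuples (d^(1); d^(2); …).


Via rank(M_{q-1}∘⋯∘M_p): M ≅ I[1,1], I[1,3], I[3,3]^2.
μ_θ-semistable layers: μ^(1)=5; μ^(2)=-1; μ^(3)=-7

((0, 0, 3); (0, 1, 0); (2, 0, 0))


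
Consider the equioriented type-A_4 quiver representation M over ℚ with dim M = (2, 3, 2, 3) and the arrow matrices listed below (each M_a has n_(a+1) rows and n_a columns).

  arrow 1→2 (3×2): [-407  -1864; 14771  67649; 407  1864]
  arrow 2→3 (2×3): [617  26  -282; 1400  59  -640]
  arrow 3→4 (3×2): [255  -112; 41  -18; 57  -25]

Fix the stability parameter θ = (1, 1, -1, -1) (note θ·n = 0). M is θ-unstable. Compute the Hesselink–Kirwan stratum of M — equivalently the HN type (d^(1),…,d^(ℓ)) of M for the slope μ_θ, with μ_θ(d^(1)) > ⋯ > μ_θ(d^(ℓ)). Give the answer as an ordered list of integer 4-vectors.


Via rank(M_{q-1}∘⋯∘M_p): M ≅ I[1,4]^2, I[2,2], I[4,4].
μ_θ-semistable layers: μ^(1)=1; μ^(2)=0; μ^(3)=-1

((0, 1, 0, 0); (2, 2, 2, 2); (0, 0, 0, 1))


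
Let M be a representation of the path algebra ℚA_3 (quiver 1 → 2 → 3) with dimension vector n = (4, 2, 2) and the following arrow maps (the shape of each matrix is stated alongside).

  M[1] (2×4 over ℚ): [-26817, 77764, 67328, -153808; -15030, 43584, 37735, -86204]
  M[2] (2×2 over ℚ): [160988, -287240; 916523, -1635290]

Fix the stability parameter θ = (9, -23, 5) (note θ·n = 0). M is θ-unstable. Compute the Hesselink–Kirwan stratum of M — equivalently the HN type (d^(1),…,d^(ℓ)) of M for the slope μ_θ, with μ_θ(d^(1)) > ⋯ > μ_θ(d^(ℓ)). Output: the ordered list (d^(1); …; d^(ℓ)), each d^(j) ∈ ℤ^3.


Interval decomposition of M: I[1,1]^2, I[1,2], I[1,3], I[3,3].
HN type (ℓ=3): μ^(1)=9; μ^(2)=5; μ^(3)=-7

((2, 0, 0); (0, 0, 2); (2, 2, 0))


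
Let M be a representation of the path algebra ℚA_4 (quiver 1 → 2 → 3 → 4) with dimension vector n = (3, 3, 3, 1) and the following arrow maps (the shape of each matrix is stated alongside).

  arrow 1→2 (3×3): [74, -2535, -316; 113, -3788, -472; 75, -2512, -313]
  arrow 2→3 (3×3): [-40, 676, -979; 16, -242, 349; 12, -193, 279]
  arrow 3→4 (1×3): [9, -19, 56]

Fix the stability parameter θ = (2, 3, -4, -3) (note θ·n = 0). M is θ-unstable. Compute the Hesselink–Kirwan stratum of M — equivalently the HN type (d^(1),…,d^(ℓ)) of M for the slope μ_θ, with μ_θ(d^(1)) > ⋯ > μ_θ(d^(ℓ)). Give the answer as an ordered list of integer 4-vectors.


Interval decomposition of M: I[1,2], I[1,3], I[1,4], I[3,3].
HN type (ℓ=5): μ^(1)=3; μ^(2)=2; μ^(3)=1/3; μ^(4)=-1/2; μ^(5)=-4

((0, 1, 0, 0); (1, 0, 0, 0); (1, 1, 1, 0); (1, 1, 1, 1); (0, 0, 1, 0))
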